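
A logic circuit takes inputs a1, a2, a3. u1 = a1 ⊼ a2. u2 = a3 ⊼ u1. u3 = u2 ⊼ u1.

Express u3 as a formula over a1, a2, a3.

(a3 ⊼ (a1 ⊼ a2)) ⊼ (a1 ⊼ a2)

u1 = a1 ⊼ a2
u2 = a3 ⊼ u1 = a3 ⊼ (a1 ⊼ a2)
u3 = u2 ⊼ u1 = (a3 ⊼ (a1 ⊼ a2)) ⊼ (a1 ⊼ a2)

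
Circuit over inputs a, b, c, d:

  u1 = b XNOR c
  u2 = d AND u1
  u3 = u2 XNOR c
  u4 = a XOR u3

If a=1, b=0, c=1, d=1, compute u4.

u1 = 0 XNOR 1 = 0
u2 = 1 AND 0 = 0
u3 = 0 XNOR 1 = 0
u4 = 1 XOR 0 = 1

1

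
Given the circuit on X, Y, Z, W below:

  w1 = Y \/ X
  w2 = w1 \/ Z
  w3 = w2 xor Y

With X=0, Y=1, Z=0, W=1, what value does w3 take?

0

w1 = 1 \/ 0 = 1
w2 = 1 \/ 0 = 1
w3 = 1 xor 1 = 0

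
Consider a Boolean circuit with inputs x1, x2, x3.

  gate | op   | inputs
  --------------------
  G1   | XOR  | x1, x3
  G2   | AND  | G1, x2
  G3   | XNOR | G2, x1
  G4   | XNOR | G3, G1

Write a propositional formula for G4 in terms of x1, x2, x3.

(((x1 XOR x3) AND x2) XNOR x1) XNOR (x1 XOR x3)

G1 = x1 XOR x3
G2 = G1 AND x2 = (x1 XOR x3) AND x2
G3 = G2 XNOR x1 = ((x1 XOR x3) AND x2) XNOR x1
G4 = G3 XNOR G1 = (((x1 XOR x3) AND x2) XNOR x1) XNOR (x1 XOR x3)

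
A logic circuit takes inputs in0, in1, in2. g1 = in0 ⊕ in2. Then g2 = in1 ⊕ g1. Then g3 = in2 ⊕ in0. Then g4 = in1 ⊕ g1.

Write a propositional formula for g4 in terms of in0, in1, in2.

g1 = in0 ⊕ in2
g4 = in1 ⊕ g1 = in1 ⊕ (in0 ⊕ in2)

in1 ⊕ (in0 ⊕ in2)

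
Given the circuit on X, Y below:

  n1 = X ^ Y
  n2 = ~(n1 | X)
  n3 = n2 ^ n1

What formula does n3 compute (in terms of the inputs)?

n1 = X ^ Y
n2 = ~(n1 | X) = ~((X ^ Y) | X)
n3 = n2 ^ n1 = (~((X ^ Y) | X)) ^ (X ^ Y)

(~((X ^ Y) | X)) ^ (X ^ Y)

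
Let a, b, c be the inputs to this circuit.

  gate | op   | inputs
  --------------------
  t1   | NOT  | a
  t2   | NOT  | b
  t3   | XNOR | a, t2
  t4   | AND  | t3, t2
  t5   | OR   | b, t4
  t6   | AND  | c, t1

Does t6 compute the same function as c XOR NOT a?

No

t1 = NOT a
t6 = c AND t1 = c AND NOT a
At a=0, b=0, c=0: circuit gives 0, formula gives 1.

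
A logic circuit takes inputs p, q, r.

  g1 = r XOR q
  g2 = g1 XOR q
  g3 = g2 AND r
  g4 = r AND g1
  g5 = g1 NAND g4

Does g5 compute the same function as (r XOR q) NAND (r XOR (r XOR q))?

g1 = r XOR q
g4 = r AND g1 = r AND (r XOR q)
g5 = g1 NAND g4 = (r XOR q) NAND (r AND (r XOR q))
At p=0, q=0, r=1: circuit gives 0, formula gives 1.

No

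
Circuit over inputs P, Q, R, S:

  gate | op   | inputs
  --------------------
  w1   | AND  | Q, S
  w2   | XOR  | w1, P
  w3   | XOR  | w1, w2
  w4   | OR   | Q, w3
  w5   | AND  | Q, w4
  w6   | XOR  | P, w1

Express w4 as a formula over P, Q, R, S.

Q OR ((Q AND S) XOR ((Q AND S) XOR P))

w1 = Q AND S
w2 = w1 XOR P = (Q AND S) XOR P
w3 = w1 XOR w2 = (Q AND S) XOR ((Q AND S) XOR P)
w4 = Q OR w3 = Q OR ((Q AND S) XOR ((Q AND S) XOR P))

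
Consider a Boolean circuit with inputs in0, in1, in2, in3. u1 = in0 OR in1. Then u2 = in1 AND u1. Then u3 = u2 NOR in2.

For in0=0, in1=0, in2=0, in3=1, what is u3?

u1 = 0 OR 0 = 0
u2 = 0 AND 0 = 0
u3 = 0 NOR 0 = 1

1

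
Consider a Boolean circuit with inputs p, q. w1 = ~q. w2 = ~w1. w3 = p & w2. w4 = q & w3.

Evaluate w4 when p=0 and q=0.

0

w1 = ~0 = 1
w2 = ~1 = 0
w3 = 0 & 0 = 0
w4 = 0 & 0 = 0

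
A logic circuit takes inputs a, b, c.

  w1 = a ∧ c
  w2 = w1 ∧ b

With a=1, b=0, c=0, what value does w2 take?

0

w1 = 1 ∧ 0 = 0
w2 = 0 ∧ 0 = 0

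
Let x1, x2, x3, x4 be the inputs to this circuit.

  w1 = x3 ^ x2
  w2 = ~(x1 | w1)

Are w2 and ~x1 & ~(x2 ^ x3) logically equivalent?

w1 = x3 ^ x2
w2 = ~(x1 | w1) = ~(x1 | (x3 ^ x2))
At x1=0, x2=0, x3=1, x4=0: circuit gives 0, formula gives 0.
At x1=0, x2=0, x3=0, x4=0: circuit gives 1, formula gives 1.
Agrees on all 16 inputs.

Yes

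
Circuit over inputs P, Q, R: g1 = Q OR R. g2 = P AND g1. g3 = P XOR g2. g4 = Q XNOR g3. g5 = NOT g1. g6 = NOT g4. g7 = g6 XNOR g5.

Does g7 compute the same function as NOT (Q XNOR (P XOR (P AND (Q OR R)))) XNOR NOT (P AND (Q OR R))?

No

g1 = Q OR R
g2 = P AND g1 = P AND (Q OR R)
g3 = P XOR g2 = P XOR (P AND (Q OR R))
g4 = Q XNOR g3 = Q XNOR (P XOR (P AND (Q OR R)))
g5 = NOT g1 = NOT (Q OR R)
g6 = NOT g4 = NOT (Q XNOR (P XOR (P AND (Q OR R))))
g7 = g6 XNOR g5 = NOT (Q XNOR (P XOR (P AND (Q OR R)))) XNOR NOT (Q OR R)
At P=0, Q=0, R=1: circuit gives 1, formula gives 0.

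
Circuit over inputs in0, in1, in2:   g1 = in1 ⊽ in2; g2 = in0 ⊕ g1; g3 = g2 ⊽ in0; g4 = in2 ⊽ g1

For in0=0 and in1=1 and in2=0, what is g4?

1

g1 = 1 ⊽ 0 = 0
g4 = 0 ⊽ 0 = 1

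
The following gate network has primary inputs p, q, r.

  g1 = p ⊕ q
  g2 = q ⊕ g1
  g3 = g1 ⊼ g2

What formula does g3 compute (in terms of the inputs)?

(p ⊕ q) ⊼ (q ⊕ (p ⊕ q))

g1 = p ⊕ q
g2 = q ⊕ g1 = q ⊕ (p ⊕ q)
g3 = g1 ⊼ g2 = (p ⊕ q) ⊼ (q ⊕ (p ⊕ q))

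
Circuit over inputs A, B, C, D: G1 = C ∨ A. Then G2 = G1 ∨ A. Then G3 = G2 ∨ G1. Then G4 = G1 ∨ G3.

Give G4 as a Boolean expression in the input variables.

(C ∨ A) ∨ (((C ∨ A) ∨ A) ∨ (C ∨ A))

G1 = C ∨ A
G2 = G1 ∨ A = (C ∨ A) ∨ A
G3 = G2 ∨ G1 = ((C ∨ A) ∨ A) ∨ (C ∨ A)
G4 = G1 ∨ G3 = (C ∨ A) ∨ (((C ∨ A) ∨ A) ∨ (C ∨ A))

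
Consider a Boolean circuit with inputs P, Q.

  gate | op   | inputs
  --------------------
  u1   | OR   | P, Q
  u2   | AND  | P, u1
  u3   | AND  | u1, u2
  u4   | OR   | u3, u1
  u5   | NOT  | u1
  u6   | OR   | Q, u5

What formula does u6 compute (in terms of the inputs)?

Q OR NOT (P OR Q)

u1 = P OR Q
u5 = NOT u1 = NOT (P OR Q)
u6 = Q OR u5 = Q OR NOT (P OR Q)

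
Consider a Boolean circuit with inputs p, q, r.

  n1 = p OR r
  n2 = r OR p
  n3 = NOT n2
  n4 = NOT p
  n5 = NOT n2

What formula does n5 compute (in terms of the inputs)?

n2 = r OR p
n5 = NOT n2 = NOT (r OR p)

NOT (r OR p)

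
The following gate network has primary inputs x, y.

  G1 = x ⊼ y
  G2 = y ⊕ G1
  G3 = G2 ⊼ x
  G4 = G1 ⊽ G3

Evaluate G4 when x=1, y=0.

G1 = 1 ⊼ 0 = 1
G2 = 0 ⊕ 1 = 1
G3 = 1 ⊼ 1 = 0
G4 = 1 ⊽ 0 = 0

0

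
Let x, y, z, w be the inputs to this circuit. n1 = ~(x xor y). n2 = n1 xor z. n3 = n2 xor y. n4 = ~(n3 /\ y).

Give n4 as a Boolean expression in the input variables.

n1 = ~(x xor y)
n2 = n1 xor z = (~(x xor y)) xor z
n3 = n2 xor y = ((~(x xor y)) xor z) xor y
n4 = ~(n3 /\ y) = ~((((~(x xor y)) xor z) xor y) /\ y)

~((((~(x xor y)) xor z) xor y) /\ y)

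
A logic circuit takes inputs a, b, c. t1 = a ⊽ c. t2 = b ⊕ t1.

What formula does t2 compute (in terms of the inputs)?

t1 = a ⊽ c
t2 = b ⊕ t1 = b ⊕ (a ⊽ c)

b ⊕ (a ⊽ c)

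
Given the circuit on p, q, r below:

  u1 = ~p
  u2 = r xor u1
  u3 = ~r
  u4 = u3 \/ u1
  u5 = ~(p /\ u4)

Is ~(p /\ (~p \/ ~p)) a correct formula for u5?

No

u1 = ~p
u3 = ~r
u4 = u3 \/ u1 = ~r \/ ~p
u5 = ~(p /\ u4) = ~(p /\ (~r \/ ~p))
At p=1, q=0, r=0: circuit gives 0, formula gives 1.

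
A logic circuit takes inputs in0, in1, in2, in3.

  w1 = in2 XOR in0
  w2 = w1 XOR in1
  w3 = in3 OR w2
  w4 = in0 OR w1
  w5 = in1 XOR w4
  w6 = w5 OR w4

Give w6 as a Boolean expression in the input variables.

(in1 XOR (in0 OR (in2 XOR in0))) OR (in0 OR (in2 XOR in0))

w1 = in2 XOR in0
w4 = in0 OR w1 = in0 OR (in2 XOR in0)
w5 = in1 XOR w4 = in1 XOR (in0 OR (in2 XOR in0))
w6 = w5 OR w4 = (in1 XOR (in0 OR (in2 XOR in0))) OR (in0 OR (in2 XOR in0))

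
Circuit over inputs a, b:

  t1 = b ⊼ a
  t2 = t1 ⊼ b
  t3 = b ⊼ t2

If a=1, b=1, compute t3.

0

t1 = 1 ⊼ 1 = 0
t2 = 0 ⊼ 1 = 1
t3 = 1 ⊼ 1 = 0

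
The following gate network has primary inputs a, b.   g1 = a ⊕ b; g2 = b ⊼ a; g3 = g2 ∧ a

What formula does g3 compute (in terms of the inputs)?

g2 = b ⊼ a
g3 = g2 ∧ a = (b ⊼ a) ∧ a

(b ⊼ a) ∧ a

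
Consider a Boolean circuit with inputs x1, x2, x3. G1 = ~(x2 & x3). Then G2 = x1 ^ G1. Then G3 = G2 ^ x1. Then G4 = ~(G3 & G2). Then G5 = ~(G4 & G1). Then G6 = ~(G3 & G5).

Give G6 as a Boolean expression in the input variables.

G1 = ~(x2 & x3)
G2 = x1 ^ G1 = x1 ^ (~(x2 & x3))
G3 = G2 ^ x1 = (x1 ^ (~(x2 & x3))) ^ x1
G4 = ~(G3 & G2) = ~(((x1 ^ (~(x2 & x3))) ^ x1) & (x1 ^ (~(x2 & x3))))
G5 = ~(G4 & G1) = ~((~(((x1 ^ (~(x2 & x3))) ^ x1) & (x1 ^ (~(x2 & x3))))) & (~(x2 & x3)))
G6 = ~(G3 & G5) = ~(((x1 ^ (~(x2 & x3))) ^ x1) & (~((~(((x1 ^ (~(x2 & x3))) ^ x1) & (x1 ^ (~(x2 & x3))))) & (~(x2 & x3)))))

~(((x1 ^ (~(x2 & x3))) ^ x1) & (~((~(((x1 ^ (~(x2 & x3))) ^ x1) & (x1 ^ (~(x2 & x3))))) & (~(x2 & x3)))))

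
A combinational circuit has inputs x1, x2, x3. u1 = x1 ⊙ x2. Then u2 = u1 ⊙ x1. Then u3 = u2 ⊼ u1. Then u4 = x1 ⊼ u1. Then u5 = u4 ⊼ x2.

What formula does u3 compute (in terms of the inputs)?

((x1 ⊙ x2) ⊙ x1) ⊼ (x1 ⊙ x2)

u1 = x1 ⊙ x2
u2 = u1 ⊙ x1 = (x1 ⊙ x2) ⊙ x1
u3 = u2 ⊼ u1 = ((x1 ⊙ x2) ⊙ x1) ⊼ (x1 ⊙ x2)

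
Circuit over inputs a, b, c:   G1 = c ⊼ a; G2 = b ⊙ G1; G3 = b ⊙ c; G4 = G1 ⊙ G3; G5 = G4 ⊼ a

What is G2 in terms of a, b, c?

G1 = c ⊼ a
G2 = b ⊙ G1 = b ⊙ (c ⊼ a)

b ⊙ (c ⊼ a)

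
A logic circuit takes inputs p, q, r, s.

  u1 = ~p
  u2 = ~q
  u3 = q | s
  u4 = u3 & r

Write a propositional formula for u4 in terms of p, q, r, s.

(q | s) & r

u3 = q | s
u4 = u3 & r = (q | s) & r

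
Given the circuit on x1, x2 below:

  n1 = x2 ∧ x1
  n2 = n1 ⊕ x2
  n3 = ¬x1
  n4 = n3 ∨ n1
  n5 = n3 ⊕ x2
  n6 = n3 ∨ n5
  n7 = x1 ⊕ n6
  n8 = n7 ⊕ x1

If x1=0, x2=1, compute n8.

1

n3 = ¬0 = 1
n5 = 1 ⊕ 1 = 0
n6 = 1 ∨ 0 = 1
n7 = 0 ⊕ 1 = 1
n8 = 1 ⊕ 0 = 1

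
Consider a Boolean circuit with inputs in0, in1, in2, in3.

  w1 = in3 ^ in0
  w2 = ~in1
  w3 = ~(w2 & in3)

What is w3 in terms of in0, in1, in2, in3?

w2 = ~in1
w3 = ~(w2 & in3) = ~(~in1 & in3)

~(~in1 & in3)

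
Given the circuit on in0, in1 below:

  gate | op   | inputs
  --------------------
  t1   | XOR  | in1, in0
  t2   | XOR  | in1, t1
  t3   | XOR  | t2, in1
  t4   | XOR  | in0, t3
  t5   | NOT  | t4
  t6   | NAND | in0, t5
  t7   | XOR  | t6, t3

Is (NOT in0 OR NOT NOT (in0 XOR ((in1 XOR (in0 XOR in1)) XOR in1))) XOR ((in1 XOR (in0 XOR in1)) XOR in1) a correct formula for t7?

t1 = in1 XOR in0
t2 = in1 XOR t1 = in1 XOR (in1 XOR in0)
t3 = t2 XOR in1 = (in1 XOR (in1 XOR in0)) XOR in1
t4 = in0 XOR t3 = in0 XOR ((in1 XOR (in1 XOR in0)) XOR in1)
t5 = NOT t4 = NOT (in0 XOR ((in1 XOR (in1 XOR in0)) XOR in1))
t6 = in0 NAND t5 = in0 NAND NOT (in0 XOR ((in1 XOR (in1 XOR in0)) XOR in1))
t7 = t6 XOR t3 = (in0 NAND NOT (in0 XOR ((in1 XOR (in1 XOR in0)) XOR in1))) XOR ((in1 XOR (in1 XOR in0)) XOR in1)
At in0=0, in1=1: circuit gives 0, formula gives 0.
At in0=0, in1=0: circuit gives 1, formula gives 1.
Agrees on all 4 inputs.

Yes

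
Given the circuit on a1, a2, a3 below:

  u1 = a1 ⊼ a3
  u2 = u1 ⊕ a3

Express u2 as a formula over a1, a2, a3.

(a1 ⊼ a3) ⊕ a3

u1 = a1 ⊼ a3
u2 = u1 ⊕ a3 = (a1 ⊼ a3) ⊕ a3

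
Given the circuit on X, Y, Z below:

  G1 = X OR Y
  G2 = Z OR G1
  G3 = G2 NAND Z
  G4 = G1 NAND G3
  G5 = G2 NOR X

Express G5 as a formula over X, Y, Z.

(Z OR (X OR Y)) NOR X

G1 = X OR Y
G2 = Z OR G1 = Z OR (X OR Y)
G5 = G2 NOR X = (Z OR (X OR Y)) NOR X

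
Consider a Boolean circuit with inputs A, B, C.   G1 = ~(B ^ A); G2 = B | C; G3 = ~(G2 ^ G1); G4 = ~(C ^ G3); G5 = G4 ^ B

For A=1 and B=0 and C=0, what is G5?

0

G1 = ~(0 ^ 1) = 0
G2 = 0 | 0 = 0
G3 = ~(0 ^ 0) = 1
G4 = ~(0 ^ 1) = 0
G5 = 0 ^ 0 = 0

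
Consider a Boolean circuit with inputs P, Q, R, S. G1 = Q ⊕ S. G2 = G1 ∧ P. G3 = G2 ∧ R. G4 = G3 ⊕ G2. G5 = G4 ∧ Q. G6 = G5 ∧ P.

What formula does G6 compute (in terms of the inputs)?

(((((Q ⊕ S) ∧ P) ∧ R) ⊕ ((Q ⊕ S) ∧ P)) ∧ Q) ∧ P

G1 = Q ⊕ S
G2 = G1 ∧ P = (Q ⊕ S) ∧ P
G3 = G2 ∧ R = ((Q ⊕ S) ∧ P) ∧ R
G4 = G3 ⊕ G2 = (((Q ⊕ S) ∧ P) ∧ R) ⊕ ((Q ⊕ S) ∧ P)
G5 = G4 ∧ Q = ((((Q ⊕ S) ∧ P) ∧ R) ⊕ ((Q ⊕ S) ∧ P)) ∧ Q
G6 = G5 ∧ P = (((((Q ⊕ S) ∧ P) ∧ R) ⊕ ((Q ⊕ S) ∧ P)) ∧ Q) ∧ P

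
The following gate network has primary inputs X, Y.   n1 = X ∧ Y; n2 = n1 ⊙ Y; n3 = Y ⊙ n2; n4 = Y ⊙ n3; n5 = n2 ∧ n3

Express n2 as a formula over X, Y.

n1 = X ∧ Y
n2 = n1 ⊙ Y = (X ∧ Y) ⊙ Y

(X ∧ Y) ⊙ Y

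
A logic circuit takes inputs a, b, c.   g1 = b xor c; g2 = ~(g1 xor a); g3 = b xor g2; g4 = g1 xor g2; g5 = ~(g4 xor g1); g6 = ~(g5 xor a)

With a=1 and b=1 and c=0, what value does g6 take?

0

g1 = 1 xor 0 = 1
g2 = ~(1 xor 1) = 1
g4 = 1 xor 1 = 0
g5 = ~(0 xor 1) = 0
g6 = ~(0 xor 1) = 0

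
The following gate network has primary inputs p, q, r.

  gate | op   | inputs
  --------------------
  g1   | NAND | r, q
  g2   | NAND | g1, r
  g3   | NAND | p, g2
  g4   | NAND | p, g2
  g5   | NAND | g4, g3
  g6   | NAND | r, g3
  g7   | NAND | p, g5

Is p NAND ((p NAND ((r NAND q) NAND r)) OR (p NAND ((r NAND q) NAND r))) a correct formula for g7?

No

g1 = r NAND q
g2 = g1 NAND r = (r NAND q) NAND r
g3 = p NAND g2 = p NAND ((r NAND q) NAND r)
g4 = p NAND g2 = p NAND ((r NAND q) NAND r)
g5 = g4 NAND g3 = (p NAND ((r NAND q) NAND r)) NAND (p NAND ((r NAND q) NAND r))
g7 = p NAND g5 = p NAND ((p NAND ((r NAND q) NAND r)) NAND (p NAND ((r NAND q) NAND r)))
At p=1, q=0, r=0: circuit gives 0, formula gives 1.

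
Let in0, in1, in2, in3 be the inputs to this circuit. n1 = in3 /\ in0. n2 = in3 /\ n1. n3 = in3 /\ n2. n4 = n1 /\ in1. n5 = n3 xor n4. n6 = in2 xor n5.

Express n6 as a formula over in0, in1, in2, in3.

n1 = in3 /\ in0
n2 = in3 /\ n1 = in3 /\ (in3 /\ in0)
n3 = in3 /\ n2 = in3 /\ (in3 /\ (in3 /\ in0))
n4 = n1 /\ in1 = (in3 /\ in0) /\ in1
n5 = n3 xor n4 = (in3 /\ (in3 /\ (in3 /\ in0))) xor ((in3 /\ in0) /\ in1)
n6 = in2 xor n5 = in2 xor ((in3 /\ (in3 /\ (in3 /\ in0))) xor ((in3 /\ in0) /\ in1))

in2 xor ((in3 /\ (in3 /\ (in3 /\ in0))) xor ((in3 /\ in0) /\ in1))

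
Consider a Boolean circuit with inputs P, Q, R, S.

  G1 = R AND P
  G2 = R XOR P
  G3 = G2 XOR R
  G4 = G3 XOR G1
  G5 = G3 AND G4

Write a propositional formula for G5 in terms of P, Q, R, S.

((R XOR P) XOR R) AND (((R XOR P) XOR R) XOR (R AND P))

G1 = R AND P
G2 = R XOR P
G3 = G2 XOR R = (R XOR P) XOR R
G4 = G3 XOR G1 = ((R XOR P) XOR R) XOR (R AND P)
G5 = G3 AND G4 = ((R XOR P) XOR R) AND (((R XOR P) XOR R) XOR (R AND P))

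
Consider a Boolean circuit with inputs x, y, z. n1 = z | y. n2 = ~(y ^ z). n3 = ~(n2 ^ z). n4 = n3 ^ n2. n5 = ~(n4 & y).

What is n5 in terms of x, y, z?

n2 = ~(y ^ z)
n3 = ~(n2 ^ z) = ~((~(y ^ z)) ^ z)
n4 = n3 ^ n2 = (~((~(y ^ z)) ^ z)) ^ (~(y ^ z))
n5 = ~(n4 & y) = ~(((~((~(y ^ z)) ^ z)) ^ (~(y ^ z))) & y)

~(((~((~(y ^ z)) ^ z)) ^ (~(y ^ z))) & y)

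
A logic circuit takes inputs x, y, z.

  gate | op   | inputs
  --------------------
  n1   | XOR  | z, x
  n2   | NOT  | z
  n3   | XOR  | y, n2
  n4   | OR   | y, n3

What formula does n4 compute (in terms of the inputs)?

n2 = NOT z
n3 = y XOR n2 = y XOR NOT z
n4 = y OR n3 = y OR (y XOR NOT z)

y OR (y XOR NOT z)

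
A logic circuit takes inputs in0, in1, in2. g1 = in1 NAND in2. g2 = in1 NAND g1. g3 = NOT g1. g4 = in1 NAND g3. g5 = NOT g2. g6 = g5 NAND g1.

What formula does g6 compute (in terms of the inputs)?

NOT (in1 NAND (in1 NAND in2)) NAND (in1 NAND in2)

g1 = in1 NAND in2
g2 = in1 NAND g1 = in1 NAND (in1 NAND in2)
g5 = NOT g2 = NOT (in1 NAND (in1 NAND in2))
g6 = g5 NAND g1 = NOT (in1 NAND (in1 NAND in2)) NAND (in1 NAND in2)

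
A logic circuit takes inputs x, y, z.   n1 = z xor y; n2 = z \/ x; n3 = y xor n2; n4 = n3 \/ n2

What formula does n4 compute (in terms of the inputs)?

(y xor (z \/ x)) \/ (z \/ x)

n2 = z \/ x
n3 = y xor n2 = y xor (z \/ x)
n4 = n3 \/ n2 = (y xor (z \/ x)) \/ (z \/ x)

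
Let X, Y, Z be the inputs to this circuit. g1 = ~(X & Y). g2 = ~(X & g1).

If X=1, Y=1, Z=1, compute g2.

g1 = ~(1 & 1) = 0
g2 = ~(1 & 0) = 1

1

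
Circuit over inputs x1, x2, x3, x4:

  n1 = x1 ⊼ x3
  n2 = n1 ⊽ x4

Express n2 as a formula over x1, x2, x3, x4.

n1 = x1 ⊼ x3
n2 = n1 ⊽ x4 = (x1 ⊼ x3) ⊽ x4

(x1 ⊼ x3) ⊽ x4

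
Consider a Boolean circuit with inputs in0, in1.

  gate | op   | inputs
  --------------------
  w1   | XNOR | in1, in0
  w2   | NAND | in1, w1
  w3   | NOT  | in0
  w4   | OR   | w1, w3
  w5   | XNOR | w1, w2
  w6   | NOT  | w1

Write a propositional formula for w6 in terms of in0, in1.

NOT (in1 XNOR in0)

w1 = in1 XNOR in0
w6 = NOT w1 = NOT (in1 XNOR in0)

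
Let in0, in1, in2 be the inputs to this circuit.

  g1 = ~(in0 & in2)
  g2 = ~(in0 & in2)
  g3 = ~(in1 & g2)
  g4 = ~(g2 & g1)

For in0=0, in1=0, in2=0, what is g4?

g1 = ~(0 & 0) = 1
g2 = ~(0 & 0) = 1
g4 = ~(1 & 1) = 0

0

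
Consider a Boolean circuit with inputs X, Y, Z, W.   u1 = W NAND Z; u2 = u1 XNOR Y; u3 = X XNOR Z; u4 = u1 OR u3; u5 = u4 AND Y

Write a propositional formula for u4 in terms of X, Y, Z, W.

(W NAND Z) OR (X XNOR Z)

u1 = W NAND Z
u3 = X XNOR Z
u4 = u1 OR u3 = (W NAND Z) OR (X XNOR Z)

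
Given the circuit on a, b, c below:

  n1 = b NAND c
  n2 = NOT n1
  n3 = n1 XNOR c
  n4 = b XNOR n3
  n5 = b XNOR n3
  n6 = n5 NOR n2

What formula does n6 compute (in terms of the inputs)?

n1 = b NAND c
n2 = NOT n1 = NOT (b NAND c)
n3 = n1 XNOR c = (b NAND c) XNOR c
n5 = b XNOR n3 = b XNOR ((b NAND c) XNOR c)
n6 = n5 NOR n2 = (b XNOR ((b NAND c) XNOR c)) NOR NOT (b NAND c)

(b XNOR ((b NAND c) XNOR c)) NOR NOT (b NAND c)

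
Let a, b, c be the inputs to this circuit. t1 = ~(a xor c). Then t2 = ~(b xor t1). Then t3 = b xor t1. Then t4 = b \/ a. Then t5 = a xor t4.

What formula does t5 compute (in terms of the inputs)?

t4 = b \/ a
t5 = a xor t4 = a xor (b \/ a)

a xor (b \/ a)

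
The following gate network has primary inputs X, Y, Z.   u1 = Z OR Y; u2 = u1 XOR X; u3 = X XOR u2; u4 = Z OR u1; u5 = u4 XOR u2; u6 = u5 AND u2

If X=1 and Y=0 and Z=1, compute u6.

u1 = 1 OR 0 = 1
u2 = 1 XOR 1 = 0
u4 = 1 OR 1 = 1
u5 = 1 XOR 0 = 1
u6 = 1 AND 0 = 0

0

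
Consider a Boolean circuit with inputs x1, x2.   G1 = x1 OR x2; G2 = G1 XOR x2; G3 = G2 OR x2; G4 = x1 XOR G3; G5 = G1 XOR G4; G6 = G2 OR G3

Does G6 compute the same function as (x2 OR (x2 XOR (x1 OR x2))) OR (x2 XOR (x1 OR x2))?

Yes

G1 = x1 OR x2
G2 = G1 XOR x2 = (x1 OR x2) XOR x2
G3 = G2 OR x2 = ((x1 OR x2) XOR x2) OR x2
G6 = G2 OR G3 = ((x1 OR x2) XOR x2) OR (((x1 OR x2) XOR x2) OR x2)
At x1=0, x2=0: circuit gives 0, formula gives 0.
At x1=0, x2=1: circuit gives 1, formula gives 1.
Agrees on all 4 inputs.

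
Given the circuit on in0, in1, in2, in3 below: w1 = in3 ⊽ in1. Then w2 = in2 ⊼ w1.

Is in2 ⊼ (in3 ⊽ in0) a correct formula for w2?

No

w1 = in3 ⊽ in1
w2 = in2 ⊼ w1 = in2 ⊼ (in3 ⊽ in1)
At in0=0, in1=1, in2=1, in3=0: circuit gives 1, formula gives 0.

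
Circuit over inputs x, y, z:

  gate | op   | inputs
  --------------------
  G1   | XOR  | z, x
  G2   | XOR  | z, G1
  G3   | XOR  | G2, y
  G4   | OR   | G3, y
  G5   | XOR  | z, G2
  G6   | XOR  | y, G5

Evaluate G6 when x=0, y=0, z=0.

0

G1 = 0 XOR 0 = 0
G2 = 0 XOR 0 = 0
G5 = 0 XOR 0 = 0
G6 = 0 XOR 0 = 0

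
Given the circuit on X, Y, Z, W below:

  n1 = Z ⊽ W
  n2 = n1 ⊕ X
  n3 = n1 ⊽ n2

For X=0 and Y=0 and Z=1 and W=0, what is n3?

n1 = 1 ⊽ 0 = 0
n2 = 0 ⊕ 0 = 0
n3 = 0 ⊽ 0 = 1

1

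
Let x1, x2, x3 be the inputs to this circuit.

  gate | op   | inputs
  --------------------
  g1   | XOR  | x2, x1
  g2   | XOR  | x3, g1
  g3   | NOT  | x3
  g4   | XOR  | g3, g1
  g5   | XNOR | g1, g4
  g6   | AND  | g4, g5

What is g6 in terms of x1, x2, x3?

g1 = x2 XOR x1
g3 = NOT x3
g4 = g3 XOR g1 = NOT x3 XOR (x2 XOR x1)
g5 = g1 XNOR g4 = (x2 XOR x1) XNOR (NOT x3 XOR (x2 XOR x1))
g6 = g4 AND g5 = (NOT x3 XOR (x2 XOR x1)) AND ((x2 XOR x1) XNOR (NOT x3 XOR (x2 XOR x1)))

(NOT x3 XOR (x2 XOR x1)) AND ((x2 XOR x1) XNOR (NOT x3 XOR (x2 XOR x1)))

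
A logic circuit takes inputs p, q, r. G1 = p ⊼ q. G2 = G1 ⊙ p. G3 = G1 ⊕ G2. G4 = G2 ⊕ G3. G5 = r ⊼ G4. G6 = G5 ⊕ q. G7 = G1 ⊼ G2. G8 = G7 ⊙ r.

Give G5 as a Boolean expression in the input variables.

G1 = p ⊼ q
G2 = G1 ⊙ p = (p ⊼ q) ⊙ p
G3 = G1 ⊕ G2 = (p ⊼ q) ⊕ ((p ⊼ q) ⊙ p)
G4 = G2 ⊕ G3 = ((p ⊼ q) ⊙ p) ⊕ ((p ⊼ q) ⊕ ((p ⊼ q) ⊙ p))
G5 = r ⊼ G4 = r ⊼ (((p ⊼ q) ⊙ p) ⊕ ((p ⊼ q) ⊕ ((p ⊼ q) ⊙ p)))

r ⊼ (((p ⊼ q) ⊙ p) ⊕ ((p ⊼ q) ⊕ ((p ⊼ q) ⊙ p)))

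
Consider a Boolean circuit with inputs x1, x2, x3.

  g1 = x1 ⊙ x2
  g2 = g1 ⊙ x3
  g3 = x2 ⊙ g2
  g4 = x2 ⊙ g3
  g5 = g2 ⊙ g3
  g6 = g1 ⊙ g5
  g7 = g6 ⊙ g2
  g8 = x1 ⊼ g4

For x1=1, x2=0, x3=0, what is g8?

0

g1 = 1 ⊙ 0 = 0
g2 = 0 ⊙ 0 = 1
g3 = 0 ⊙ 1 = 0
g4 = 0 ⊙ 0 = 1
g8 = 1 ⊼ 1 = 0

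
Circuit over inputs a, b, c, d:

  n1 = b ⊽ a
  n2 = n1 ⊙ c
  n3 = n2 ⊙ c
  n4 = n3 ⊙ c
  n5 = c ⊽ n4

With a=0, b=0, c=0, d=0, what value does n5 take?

n1 = 0 ⊽ 0 = 1
n2 = 1 ⊙ 0 = 0
n3 = 0 ⊙ 0 = 1
n4 = 1 ⊙ 0 = 0
n5 = 0 ⊽ 0 = 1

1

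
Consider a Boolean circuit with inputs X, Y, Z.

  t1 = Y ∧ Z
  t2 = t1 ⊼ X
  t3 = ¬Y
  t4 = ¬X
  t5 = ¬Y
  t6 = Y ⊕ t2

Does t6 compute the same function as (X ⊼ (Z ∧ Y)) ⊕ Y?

Yes

t1 = Y ∧ Z
t2 = t1 ⊼ X = (Y ∧ Z) ⊼ X
t6 = Y ⊕ t2 = Y ⊕ ((Y ∧ Z) ⊼ X)
At X=0, Y=1, Z=0: circuit gives 0, formula gives 0.
At X=0, Y=0, Z=0: circuit gives 1, formula gives 1.
Agrees on all 8 inputs.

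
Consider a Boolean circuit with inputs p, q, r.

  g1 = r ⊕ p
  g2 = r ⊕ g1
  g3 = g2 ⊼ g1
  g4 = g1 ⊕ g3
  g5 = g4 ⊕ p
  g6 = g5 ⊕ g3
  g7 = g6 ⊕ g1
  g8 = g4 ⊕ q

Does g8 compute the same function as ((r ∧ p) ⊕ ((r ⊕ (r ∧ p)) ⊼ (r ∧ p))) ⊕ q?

g1 = r ⊕ p
g2 = r ⊕ g1 = r ⊕ (r ⊕ p)
g3 = g2 ⊼ g1 = (r ⊕ (r ⊕ p)) ⊼ (r ⊕ p)
g4 = g1 ⊕ g3 = (r ⊕ p) ⊕ ((r ⊕ (r ⊕ p)) ⊼ (r ⊕ p))
g8 = g4 ⊕ q = ((r ⊕ p) ⊕ ((r ⊕ (r ⊕ p)) ⊼ (r ⊕ p))) ⊕ q
At p=0, q=0, r=1: circuit gives 0, formula gives 1.

No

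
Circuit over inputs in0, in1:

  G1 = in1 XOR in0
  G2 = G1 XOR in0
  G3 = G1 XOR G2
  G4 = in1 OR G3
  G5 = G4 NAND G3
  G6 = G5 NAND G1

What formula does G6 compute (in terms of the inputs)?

G1 = in1 XOR in0
G2 = G1 XOR in0 = (in1 XOR in0) XOR in0
G3 = G1 XOR G2 = (in1 XOR in0) XOR ((in1 XOR in0) XOR in0)
G4 = in1 OR G3 = in1 OR ((in1 XOR in0) XOR ((in1 XOR in0) XOR in0))
G5 = G4 NAND G3 = (in1 OR ((in1 XOR in0) XOR ((in1 XOR in0) XOR in0))) NAND ((in1 XOR in0) XOR ((in1 XOR in0) XOR in0))
G6 = G5 NAND G1 = ((in1 OR ((in1 XOR in0) XOR ((in1 XOR in0) XOR in0))) NAND ((in1 XOR in0) XOR ((in1 XOR in0) XOR in0))) NAND (in1 XOR in0)

((in1 OR ((in1 XOR in0) XOR ((in1 XOR in0) XOR in0))) NAND ((in1 XOR in0) XOR ((in1 XOR in0) XOR in0))) NAND (in1 XOR in0)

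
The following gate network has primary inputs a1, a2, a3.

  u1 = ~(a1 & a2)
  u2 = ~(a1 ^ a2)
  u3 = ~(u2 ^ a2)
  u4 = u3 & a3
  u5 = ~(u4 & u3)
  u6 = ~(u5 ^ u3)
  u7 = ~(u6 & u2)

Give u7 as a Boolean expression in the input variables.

~((~((~(((~((~(a1 ^ a2)) ^ a2)) & a3) & (~((~(a1 ^ a2)) ^ a2)))) ^ (~((~(a1 ^ a2)) ^ a2)))) & (~(a1 ^ a2)))

u2 = ~(a1 ^ a2)
u3 = ~(u2 ^ a2) = ~((~(a1 ^ a2)) ^ a2)
u4 = u3 & a3 = (~((~(a1 ^ a2)) ^ a2)) & a3
u5 = ~(u4 & u3) = ~(((~((~(a1 ^ a2)) ^ a2)) & a3) & (~((~(a1 ^ a2)) ^ a2)))
u6 = ~(u5 ^ u3) = ~((~(((~((~(a1 ^ a2)) ^ a2)) & a3) & (~((~(a1 ^ a2)) ^ a2)))) ^ (~((~(a1 ^ a2)) ^ a2)))
u7 = ~(u6 & u2) = ~((~((~(((~((~(a1 ^ a2)) ^ a2)) & a3) & (~((~(a1 ^ a2)) ^ a2)))) ^ (~((~(a1 ^ a2)) ^ a2)))) & (~(a1 ^ a2)))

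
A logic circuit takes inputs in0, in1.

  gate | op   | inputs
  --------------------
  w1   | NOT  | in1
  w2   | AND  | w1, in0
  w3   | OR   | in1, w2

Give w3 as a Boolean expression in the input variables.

in1 OR (NOT in1 AND in0)

w1 = NOT in1
w2 = w1 AND in0 = NOT in1 AND in0
w3 = in1 OR w2 = in1 OR (NOT in1 AND in0)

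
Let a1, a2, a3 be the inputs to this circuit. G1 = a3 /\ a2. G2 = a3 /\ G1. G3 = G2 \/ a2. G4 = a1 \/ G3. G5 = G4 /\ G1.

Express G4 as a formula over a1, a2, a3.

a1 \/ ((a3 /\ (a3 /\ a2)) \/ a2)

G1 = a3 /\ a2
G2 = a3 /\ G1 = a3 /\ (a3 /\ a2)
G3 = G2 \/ a2 = (a3 /\ (a3 /\ a2)) \/ a2
G4 = a1 \/ G3 = a1 \/ ((a3 /\ (a3 /\ a2)) \/ a2)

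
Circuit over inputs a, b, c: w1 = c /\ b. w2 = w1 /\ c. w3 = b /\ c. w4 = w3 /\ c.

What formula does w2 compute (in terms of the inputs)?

w1 = c /\ b
w2 = w1 /\ c = (c /\ b) /\ c

(c /\ b) /\ c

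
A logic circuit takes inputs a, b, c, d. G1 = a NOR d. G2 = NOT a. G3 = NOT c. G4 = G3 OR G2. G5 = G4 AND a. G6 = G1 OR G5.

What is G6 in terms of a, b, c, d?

(a NOR d) OR ((NOT c OR NOT a) AND a)

G1 = a NOR d
G2 = NOT a
G3 = NOT c
G4 = G3 OR G2 = NOT c OR NOT a
G5 = G4 AND a = (NOT c OR NOT a) AND a
G6 = G1 OR G5 = (a NOR d) OR ((NOT c OR NOT a) AND a)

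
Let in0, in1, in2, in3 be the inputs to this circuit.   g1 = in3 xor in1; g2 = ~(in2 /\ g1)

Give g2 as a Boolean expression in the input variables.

g1 = in3 xor in1
g2 = ~(in2 /\ g1) = ~(in2 /\ (in3 xor in1))

~(in2 /\ (in3 xor in1))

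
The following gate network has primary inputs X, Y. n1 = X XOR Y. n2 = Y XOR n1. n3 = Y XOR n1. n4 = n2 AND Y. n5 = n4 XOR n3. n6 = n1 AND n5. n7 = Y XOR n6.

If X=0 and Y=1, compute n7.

1

n1 = 0 XOR 1 = 1
n2 = 1 XOR 1 = 0
n3 = 1 XOR 1 = 0
n4 = 0 AND 1 = 0
n5 = 0 XOR 0 = 0
n6 = 1 AND 0 = 0
n7 = 1 XOR 0 = 1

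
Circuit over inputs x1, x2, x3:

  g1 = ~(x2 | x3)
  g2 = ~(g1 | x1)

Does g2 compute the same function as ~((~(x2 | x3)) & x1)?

g1 = ~(x2 | x3)
g2 = ~(g1 | x1) = ~((~(x2 | x3)) | x1)
At x1=0, x2=0, x3=0: circuit gives 0, formula gives 1.

No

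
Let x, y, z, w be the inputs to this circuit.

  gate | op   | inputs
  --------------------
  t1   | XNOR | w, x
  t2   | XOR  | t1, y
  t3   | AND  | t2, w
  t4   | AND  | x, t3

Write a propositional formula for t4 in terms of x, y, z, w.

t1 = w XNOR x
t2 = t1 XOR y = (w XNOR x) XOR y
t3 = t2 AND w = ((w XNOR x) XOR y) AND w
t4 = x AND t3 = x AND (((w XNOR x) XOR y) AND w)

x AND (((w XNOR x) XOR y) AND w)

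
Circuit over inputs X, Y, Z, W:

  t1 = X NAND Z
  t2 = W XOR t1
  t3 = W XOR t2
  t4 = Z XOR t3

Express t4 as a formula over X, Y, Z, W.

t1 = X NAND Z
t2 = W XOR t1 = W XOR (X NAND Z)
t3 = W XOR t2 = W XOR (W XOR (X NAND Z))
t4 = Z XOR t3 = Z XOR (W XOR (W XOR (X NAND Z)))

Z XOR (W XOR (W XOR (X NAND Z)))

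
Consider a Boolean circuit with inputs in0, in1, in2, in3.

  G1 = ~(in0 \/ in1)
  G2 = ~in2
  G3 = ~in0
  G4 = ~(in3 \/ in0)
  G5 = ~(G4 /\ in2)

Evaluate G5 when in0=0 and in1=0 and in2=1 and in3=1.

1

G4 = ~(1 \/ 0) = 0
G5 = ~(0 /\ 1) = 1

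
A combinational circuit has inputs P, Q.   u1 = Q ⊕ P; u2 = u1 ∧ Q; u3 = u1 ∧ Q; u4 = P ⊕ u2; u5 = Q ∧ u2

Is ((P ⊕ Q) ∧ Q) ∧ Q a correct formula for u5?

u1 = Q ⊕ P
u2 = u1 ∧ Q = (Q ⊕ P) ∧ Q
u5 = Q ∧ u2 = Q ∧ ((Q ⊕ P) ∧ Q)
At P=0, Q=0: circuit gives 0, formula gives 0.
At P=0, Q=1: circuit gives 1, formula gives 1.
Agrees on all 4 inputs.

Yes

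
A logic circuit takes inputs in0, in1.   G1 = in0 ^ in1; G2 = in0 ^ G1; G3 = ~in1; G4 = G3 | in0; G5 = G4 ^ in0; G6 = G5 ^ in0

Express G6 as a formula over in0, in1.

((~in1 | in0) ^ in0) ^ in0

G3 = ~in1
G4 = G3 | in0 = ~in1 | in0
G5 = G4 ^ in0 = (~in1 | in0) ^ in0
G6 = G5 ^ in0 = ((~in1 | in0) ^ in0) ^ in0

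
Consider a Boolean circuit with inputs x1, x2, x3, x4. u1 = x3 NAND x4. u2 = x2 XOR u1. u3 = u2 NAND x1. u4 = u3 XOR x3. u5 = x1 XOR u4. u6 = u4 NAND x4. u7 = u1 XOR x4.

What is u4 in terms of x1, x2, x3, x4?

((x2 XOR (x3 NAND x4)) NAND x1) XOR x3

u1 = x3 NAND x4
u2 = x2 XOR u1 = x2 XOR (x3 NAND x4)
u3 = u2 NAND x1 = (x2 XOR (x3 NAND x4)) NAND x1
u4 = u3 XOR x3 = ((x2 XOR (x3 NAND x4)) NAND x1) XOR x3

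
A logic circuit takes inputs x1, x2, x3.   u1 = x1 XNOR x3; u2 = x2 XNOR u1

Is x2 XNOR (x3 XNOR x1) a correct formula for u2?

u1 = x1 XNOR x3
u2 = x2 XNOR u1 = x2 XNOR (x1 XNOR x3)
At x1=0, x2=0, x3=0: circuit gives 0, formula gives 0.
At x1=0, x2=0, x3=1: circuit gives 1, formula gives 1.
Agrees on all 8 inputs.

Yes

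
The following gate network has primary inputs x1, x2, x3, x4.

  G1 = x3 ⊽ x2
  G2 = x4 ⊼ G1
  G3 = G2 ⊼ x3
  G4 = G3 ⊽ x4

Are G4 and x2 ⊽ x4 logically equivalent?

G1 = x3 ⊽ x2
G2 = x4 ⊼ G1 = x4 ⊼ (x3 ⊽ x2)
G3 = G2 ⊼ x3 = (x4 ⊼ (x3 ⊽ x2)) ⊼ x3
G4 = G3 ⊽ x4 = ((x4 ⊼ (x3 ⊽ x2)) ⊼ x3) ⊽ x4
At x1=0, x2=0, x3=0, x4=0: circuit gives 0, formula gives 1.

No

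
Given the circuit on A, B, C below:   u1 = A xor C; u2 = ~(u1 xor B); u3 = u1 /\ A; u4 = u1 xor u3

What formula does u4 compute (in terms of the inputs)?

u1 = A xor C
u3 = u1 /\ A = (A xor C) /\ A
u4 = u1 xor u3 = (A xor C) xor ((A xor C) /\ A)

(A xor C) xor ((A xor C) /\ A)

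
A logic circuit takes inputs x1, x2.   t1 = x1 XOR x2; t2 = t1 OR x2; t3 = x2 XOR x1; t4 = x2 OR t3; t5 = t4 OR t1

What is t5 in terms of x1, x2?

(x2 OR (x2 XOR x1)) OR (x1 XOR x2)

t1 = x1 XOR x2
t3 = x2 XOR x1
t4 = x2 OR t3 = x2 OR (x2 XOR x1)
t5 = t4 OR t1 = (x2 OR (x2 XOR x1)) OR (x1 XOR x2)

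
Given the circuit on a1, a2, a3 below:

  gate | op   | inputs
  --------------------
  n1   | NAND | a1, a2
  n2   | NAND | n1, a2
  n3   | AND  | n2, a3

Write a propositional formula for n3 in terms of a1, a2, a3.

n1 = a1 NAND a2
n2 = n1 NAND a2 = (a1 NAND a2) NAND a2
n3 = n2 AND a3 = ((a1 NAND a2) NAND a2) AND a3

((a1 NAND a2) NAND a2) AND a3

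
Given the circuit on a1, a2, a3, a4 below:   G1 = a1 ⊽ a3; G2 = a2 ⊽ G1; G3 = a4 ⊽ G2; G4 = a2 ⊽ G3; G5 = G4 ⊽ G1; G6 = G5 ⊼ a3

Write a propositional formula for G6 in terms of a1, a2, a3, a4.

G1 = a1 ⊽ a3
G2 = a2 ⊽ G1 = a2 ⊽ (a1 ⊽ a3)
G3 = a4 ⊽ G2 = a4 ⊽ (a2 ⊽ (a1 ⊽ a3))
G4 = a2 ⊽ G3 = a2 ⊽ (a4 ⊽ (a2 ⊽ (a1 ⊽ a3)))
G5 = G4 ⊽ G1 = (a2 ⊽ (a4 ⊽ (a2 ⊽ (a1 ⊽ a3)))) ⊽ (a1 ⊽ a3)
G6 = G5 ⊼ a3 = ((a2 ⊽ (a4 ⊽ (a2 ⊽ (a1 ⊽ a3)))) ⊽ (a1 ⊽ a3)) ⊼ a3

((a2 ⊽ (a4 ⊽ (a2 ⊽ (a1 ⊽ a3)))) ⊽ (a1 ⊽ a3)) ⊼ a3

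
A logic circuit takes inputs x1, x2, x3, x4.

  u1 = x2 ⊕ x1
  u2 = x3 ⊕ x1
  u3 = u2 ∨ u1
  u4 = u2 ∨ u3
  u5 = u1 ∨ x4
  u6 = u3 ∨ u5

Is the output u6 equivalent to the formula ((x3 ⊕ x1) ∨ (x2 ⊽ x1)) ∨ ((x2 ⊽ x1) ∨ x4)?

u1 = x2 ⊕ x1
u2 = x3 ⊕ x1
u3 = u2 ∨ u1 = (x3 ⊕ x1) ∨ (x2 ⊕ x1)
u5 = u1 ∨ x4 = (x2 ⊕ x1) ∨ x4
u6 = u3 ∨ u5 = ((x3 ⊕ x1) ∨ (x2 ⊕ x1)) ∨ ((x2 ⊕ x1) ∨ x4)
At x1=0, x2=0, x3=0, x4=0: circuit gives 0, formula gives 1.

No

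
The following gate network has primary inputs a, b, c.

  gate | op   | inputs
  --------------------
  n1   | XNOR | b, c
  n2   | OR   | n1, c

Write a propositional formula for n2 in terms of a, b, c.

(b XNOR c) OR c

n1 = b XNOR c
n2 = n1 OR c = (b XNOR c) OR c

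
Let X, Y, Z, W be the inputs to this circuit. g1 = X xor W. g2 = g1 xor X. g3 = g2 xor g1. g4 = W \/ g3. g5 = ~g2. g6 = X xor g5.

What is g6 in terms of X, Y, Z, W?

X xor ~((X xor W) xor X)

g1 = X xor W
g2 = g1 xor X = (X xor W) xor X
g5 = ~g2 = ~((X xor W) xor X)
g6 = X xor g5 = X xor ~((X xor W) xor X)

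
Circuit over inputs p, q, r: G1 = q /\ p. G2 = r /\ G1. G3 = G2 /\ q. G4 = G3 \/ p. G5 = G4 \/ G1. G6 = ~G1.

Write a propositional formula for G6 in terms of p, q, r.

~(q /\ p)

G1 = q /\ p
G6 = ~G1 = ~(q /\ p)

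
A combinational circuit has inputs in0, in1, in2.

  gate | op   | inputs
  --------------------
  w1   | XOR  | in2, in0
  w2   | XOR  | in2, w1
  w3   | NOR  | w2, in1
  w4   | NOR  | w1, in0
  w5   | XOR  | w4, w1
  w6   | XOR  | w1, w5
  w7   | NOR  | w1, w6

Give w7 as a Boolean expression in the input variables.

w1 = in2 XOR in0
w4 = w1 NOR in0 = (in2 XOR in0) NOR in0
w5 = w4 XOR w1 = ((in2 XOR in0) NOR in0) XOR (in2 XOR in0)
w6 = w1 XOR w5 = (in2 XOR in0) XOR (((in2 XOR in0) NOR in0) XOR (in2 XOR in0))
w7 = w1 NOR w6 = (in2 XOR in0) NOR ((in2 XOR in0) XOR (((in2 XOR in0) NOR in0) XOR (in2 XOR in0)))

(in2 XOR in0) NOR ((in2 XOR in0) XOR (((in2 XOR in0) NOR in0) XOR (in2 XOR in0)))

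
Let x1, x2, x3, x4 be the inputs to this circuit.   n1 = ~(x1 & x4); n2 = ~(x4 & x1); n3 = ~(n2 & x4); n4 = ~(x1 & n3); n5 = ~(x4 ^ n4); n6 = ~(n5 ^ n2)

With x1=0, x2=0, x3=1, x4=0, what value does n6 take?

n2 = ~(0 & 0) = 1
n3 = ~(1 & 0) = 1
n4 = ~(0 & 1) = 1
n5 = ~(0 ^ 1) = 0
n6 = ~(0 ^ 1) = 0

0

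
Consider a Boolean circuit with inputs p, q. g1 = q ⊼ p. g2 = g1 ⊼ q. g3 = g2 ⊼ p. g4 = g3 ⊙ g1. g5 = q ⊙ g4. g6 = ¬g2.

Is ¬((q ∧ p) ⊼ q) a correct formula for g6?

g1 = q ⊼ p
g2 = g1 ⊼ q = (q ⊼ p) ⊼ q
g6 = ¬g2 = ¬((q ⊼ p) ⊼ q)
At p=0, q=1: circuit gives 1, formula gives 0.

No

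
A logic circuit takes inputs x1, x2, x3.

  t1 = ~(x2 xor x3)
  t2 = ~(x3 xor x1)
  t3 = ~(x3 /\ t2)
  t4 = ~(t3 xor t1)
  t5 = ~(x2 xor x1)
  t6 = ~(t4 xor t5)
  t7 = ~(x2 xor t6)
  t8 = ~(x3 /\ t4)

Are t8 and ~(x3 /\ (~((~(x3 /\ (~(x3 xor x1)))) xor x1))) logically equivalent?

No

t1 = ~(x2 xor x3)
t2 = ~(x3 xor x1)
t3 = ~(x3 /\ t2) = ~(x3 /\ (~(x3 xor x1)))
t4 = ~(t3 xor t1) = ~((~(x3 /\ (~(x3 xor x1)))) xor (~(x2 xor x3)))
t8 = ~(x3 /\ t4) = ~(x3 /\ (~((~(x3 /\ (~(x3 xor x1)))) xor (~(x2 xor x3)))))
At x1=0, x2=1, x3=1: circuit gives 0, formula gives 1.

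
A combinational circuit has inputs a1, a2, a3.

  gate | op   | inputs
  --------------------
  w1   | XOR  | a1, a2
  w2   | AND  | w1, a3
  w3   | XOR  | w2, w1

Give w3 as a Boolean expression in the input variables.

((a1 XOR a2) AND a3) XOR (a1 XOR a2)

w1 = a1 XOR a2
w2 = w1 AND a3 = (a1 XOR a2) AND a3
w3 = w2 XOR w1 = ((a1 XOR a2) AND a3) XOR (a1 XOR a2)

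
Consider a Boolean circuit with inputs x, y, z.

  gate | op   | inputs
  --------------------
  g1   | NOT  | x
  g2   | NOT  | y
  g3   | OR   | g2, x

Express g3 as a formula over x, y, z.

NOT y OR x

g2 = NOT y
g3 = g2 OR x = NOT y OR x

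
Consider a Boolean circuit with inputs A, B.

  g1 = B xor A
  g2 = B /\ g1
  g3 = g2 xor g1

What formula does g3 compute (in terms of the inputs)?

(B /\ (B xor A)) xor (B xor A)

g1 = B xor A
g2 = B /\ g1 = B /\ (B xor A)
g3 = g2 xor g1 = (B /\ (B xor A)) xor (B xor A)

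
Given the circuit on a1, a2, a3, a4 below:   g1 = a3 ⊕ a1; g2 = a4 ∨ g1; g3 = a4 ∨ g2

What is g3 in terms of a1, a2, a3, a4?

a4 ∨ (a4 ∨ (a3 ⊕ a1))

g1 = a3 ⊕ a1
g2 = a4 ∨ g1 = a4 ∨ (a3 ⊕ a1)
g3 = a4 ∨ g2 = a4 ∨ (a4 ∨ (a3 ⊕ a1))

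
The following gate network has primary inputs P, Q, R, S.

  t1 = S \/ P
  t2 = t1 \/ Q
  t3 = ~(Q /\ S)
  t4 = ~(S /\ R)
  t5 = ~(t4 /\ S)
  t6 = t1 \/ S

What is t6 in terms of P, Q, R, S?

t1 = S \/ P
t6 = t1 \/ S = (S \/ P) \/ S

(S \/ P) \/ S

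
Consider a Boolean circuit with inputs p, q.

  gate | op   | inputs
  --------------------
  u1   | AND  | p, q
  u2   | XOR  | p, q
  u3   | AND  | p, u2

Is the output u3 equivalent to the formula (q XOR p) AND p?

Yes

u2 = p XOR q
u3 = p AND u2 = p AND (p XOR q)
At p=0, q=0: circuit gives 0, formula gives 0.
At p=1, q=0: circuit gives 1, formula gives 1.
Agrees on all 4 inputs.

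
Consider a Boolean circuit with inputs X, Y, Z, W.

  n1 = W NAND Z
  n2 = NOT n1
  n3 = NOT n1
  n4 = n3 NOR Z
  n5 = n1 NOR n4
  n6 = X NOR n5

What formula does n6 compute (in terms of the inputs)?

n1 = W NAND Z
n3 = NOT n1 = NOT (W NAND Z)
n4 = n3 NOR Z = NOT (W NAND Z) NOR Z
n5 = n1 NOR n4 = (W NAND Z) NOR (NOT (W NAND Z) NOR Z)
n6 = X NOR n5 = X NOR ((W NAND Z) NOR (NOT (W NAND Z) NOR Z))

X NOR ((W NAND Z) NOR (NOT (W NAND Z) NOR Z))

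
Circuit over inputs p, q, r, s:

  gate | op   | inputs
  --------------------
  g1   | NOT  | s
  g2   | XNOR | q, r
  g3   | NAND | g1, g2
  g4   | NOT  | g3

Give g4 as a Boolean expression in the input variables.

NOT (NOT s NAND (q XNOR r))

g1 = NOT s
g2 = q XNOR r
g3 = g1 NAND g2 = NOT s NAND (q XNOR r)
g4 = NOT g3 = NOT (NOT s NAND (q XNOR r))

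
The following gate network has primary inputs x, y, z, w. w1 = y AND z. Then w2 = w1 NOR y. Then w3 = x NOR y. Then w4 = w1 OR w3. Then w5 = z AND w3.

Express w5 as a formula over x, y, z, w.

z AND (x NOR y)

w3 = x NOR y
w5 = z AND w3 = z AND (x NOR y)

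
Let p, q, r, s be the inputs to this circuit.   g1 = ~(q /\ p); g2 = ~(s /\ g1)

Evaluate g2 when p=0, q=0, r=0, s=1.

0

g1 = ~(0 /\ 0) = 1
g2 = ~(1 /\ 1) = 0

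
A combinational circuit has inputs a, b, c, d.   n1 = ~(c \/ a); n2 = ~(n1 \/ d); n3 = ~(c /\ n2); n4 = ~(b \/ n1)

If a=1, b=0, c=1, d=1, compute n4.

1

n1 = ~(1 \/ 1) = 0
n4 = ~(0 \/ 0) = 1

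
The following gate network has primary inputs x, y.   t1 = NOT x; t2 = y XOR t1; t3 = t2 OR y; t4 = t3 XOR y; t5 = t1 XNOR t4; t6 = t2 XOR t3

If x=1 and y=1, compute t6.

0

t1 = NOT 1 = 0
t2 = 1 XOR 0 = 1
t3 = 1 OR 1 = 1
t6 = 1 XOR 1 = 0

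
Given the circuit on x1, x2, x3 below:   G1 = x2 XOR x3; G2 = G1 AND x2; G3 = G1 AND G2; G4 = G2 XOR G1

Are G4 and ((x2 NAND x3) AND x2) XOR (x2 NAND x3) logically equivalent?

No

G1 = x2 XOR x3
G2 = G1 AND x2 = (x2 XOR x3) AND x2
G4 = G2 XOR G1 = ((x2 XOR x3) AND x2) XOR (x2 XOR x3)
At x1=0, x2=0, x3=0: circuit gives 0, formula gives 1.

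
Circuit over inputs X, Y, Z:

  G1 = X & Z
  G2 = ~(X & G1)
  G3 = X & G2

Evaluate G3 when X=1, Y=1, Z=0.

1

G1 = 1 & 0 = 0
G2 = ~(1 & 0) = 1
G3 = 1 & 1 = 1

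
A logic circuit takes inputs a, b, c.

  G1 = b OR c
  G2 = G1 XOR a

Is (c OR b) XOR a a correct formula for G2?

Yes

G1 = b OR c
G2 = G1 XOR a = (b OR c) XOR a
At a=0, b=0, c=0: circuit gives 0, formula gives 0.
At a=0, b=0, c=1: circuit gives 1, formula gives 1.
Agrees on all 8 inputs.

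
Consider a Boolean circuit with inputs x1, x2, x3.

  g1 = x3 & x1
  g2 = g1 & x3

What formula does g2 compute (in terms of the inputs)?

g1 = x3 & x1
g2 = g1 & x3 = (x3 & x1) & x3

(x3 & x1) & x3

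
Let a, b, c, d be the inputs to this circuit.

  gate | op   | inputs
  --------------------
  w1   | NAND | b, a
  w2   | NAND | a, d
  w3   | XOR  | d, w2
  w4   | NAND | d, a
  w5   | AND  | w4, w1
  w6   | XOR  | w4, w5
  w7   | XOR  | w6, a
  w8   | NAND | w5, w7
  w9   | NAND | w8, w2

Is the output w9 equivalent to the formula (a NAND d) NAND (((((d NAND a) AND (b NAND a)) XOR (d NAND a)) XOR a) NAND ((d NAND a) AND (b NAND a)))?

Yes

w1 = b NAND a
w2 = a NAND d
w4 = d NAND a
w5 = w4 AND w1 = (d NAND a) AND (b NAND a)
w6 = w4 XOR w5 = (d NAND a) XOR ((d NAND a) AND (b NAND a))
w7 = w6 XOR a = ((d NAND a) XOR ((d NAND a) AND (b NAND a))) XOR a
w8 = w5 NAND w7 = ((d NAND a) AND (b NAND a)) NAND (((d NAND a) XOR ((d NAND a) AND (b NAND a))) XOR a)
w9 = w8 NAND w2 = (((d NAND a) AND (b NAND a)) NAND (((d NAND a) XOR ((d NAND a) AND (b NAND a))) XOR a)) NAND (a NAND d)
At a=0, b=0, c=0, d=0: circuit gives 0, formula gives 0.
At a=1, b=0, c=0, d=0: circuit gives 1, formula gives 1.
Agrees on all 16 inputs.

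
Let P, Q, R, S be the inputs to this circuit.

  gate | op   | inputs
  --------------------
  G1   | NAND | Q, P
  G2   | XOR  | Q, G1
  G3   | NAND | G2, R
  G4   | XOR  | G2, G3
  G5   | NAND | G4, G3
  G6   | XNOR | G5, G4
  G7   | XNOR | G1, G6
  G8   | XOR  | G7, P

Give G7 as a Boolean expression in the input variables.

(Q NAND P) XNOR ((((Q XOR (Q NAND P)) XOR ((Q XOR (Q NAND P)) NAND R)) NAND ((Q XOR (Q NAND P)) NAND R)) XNOR ((Q XOR (Q NAND P)) XOR ((Q XOR (Q NAND P)) NAND R)))

G1 = Q NAND P
G2 = Q XOR G1 = Q XOR (Q NAND P)
G3 = G2 NAND R = (Q XOR (Q NAND P)) NAND R
G4 = G2 XOR G3 = (Q XOR (Q NAND P)) XOR ((Q XOR (Q NAND P)) NAND R)
G5 = G4 NAND G3 = ((Q XOR (Q NAND P)) XOR ((Q XOR (Q NAND P)) NAND R)) NAND ((Q XOR (Q NAND P)) NAND R)
G6 = G5 XNOR G4 = (((Q XOR (Q NAND P)) XOR ((Q XOR (Q NAND P)) NAND R)) NAND ((Q XOR (Q NAND P)) NAND R)) XNOR ((Q XOR (Q NAND P)) XOR ((Q XOR (Q NAND P)) NAND R))
G7 = G1 XNOR G6 = (Q NAND P) XNOR ((((Q XOR (Q NAND P)) XOR ((Q XOR (Q NAND P)) NAND R)) NAND ((Q XOR (Q NAND P)) NAND R)) XNOR ((Q XOR (Q NAND P)) XOR ((Q XOR (Q NAND P)) NAND R)))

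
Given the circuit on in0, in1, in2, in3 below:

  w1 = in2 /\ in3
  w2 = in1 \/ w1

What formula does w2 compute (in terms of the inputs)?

in1 \/ (in2 /\ in3)

w1 = in2 /\ in3
w2 = in1 \/ w1 = in1 \/ (in2 /\ in3)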